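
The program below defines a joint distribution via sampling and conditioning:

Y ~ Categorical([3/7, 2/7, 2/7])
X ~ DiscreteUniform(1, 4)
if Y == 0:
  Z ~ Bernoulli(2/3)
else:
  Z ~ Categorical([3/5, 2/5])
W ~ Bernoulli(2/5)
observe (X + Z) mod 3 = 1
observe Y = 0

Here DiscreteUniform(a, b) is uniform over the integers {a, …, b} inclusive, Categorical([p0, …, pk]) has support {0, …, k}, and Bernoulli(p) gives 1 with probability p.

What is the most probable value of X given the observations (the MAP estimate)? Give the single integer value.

Enumerate traces; 6 have nonzero weight after conditioning:
  (Y=0, X=1, Z=0, W=0) weight 3/140
  (Y=0, X=1, Z=0, W=1) weight 1/70
  (Y=0, X=3, Z=1, W=0) weight 3/70
  (Y=0, X=3, Z=1, W=1) weight 1/35
  (Y=0, X=4, Z=0, W=0) weight 3/140
  (Y=0, X=4, Z=0, W=1) weight 1/70
Group by X:
  weight(X=1) = 1/28
  weight(X=3) = 1/14
  weight(X=4) = 1/28
Total weight = 1/28 + 1/14 + 1/28 = 1/7
P(X=1 | obs) = 1/28 / 1/7 = 1/4
P(X=3 | obs) = 1/14 / 1/7 = 1/2
P(X=4 | obs) = 1/28 / 1/7 = 1/4
argmax = 3

argmax_v P(X = v | obs) = 3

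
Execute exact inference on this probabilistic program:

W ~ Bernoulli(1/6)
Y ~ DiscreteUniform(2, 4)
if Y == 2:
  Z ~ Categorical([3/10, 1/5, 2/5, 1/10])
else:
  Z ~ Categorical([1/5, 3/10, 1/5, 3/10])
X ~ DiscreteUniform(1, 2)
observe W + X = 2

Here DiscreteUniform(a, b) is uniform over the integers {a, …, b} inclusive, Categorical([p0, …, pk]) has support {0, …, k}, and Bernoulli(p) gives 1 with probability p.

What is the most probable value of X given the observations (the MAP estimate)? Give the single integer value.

argmax_v P(X = v | obs) = 2

Enumerate traces; 24 have nonzero weight after conditioning:
  (W=0, Y=2, Z=0, X=2) weight 1/24
  (W=0, Y=2, Z=1, X=2) weight 1/36
  (W=0, Y=2, Z=2, X=2) weight 1/18
  (W=0, Y=2, Z=3, X=2) weight 1/72
  (W=0, Y=3, Z=0, X=2) weight 1/36
  (W=0, Y=3, Z=1, X=2) weight 1/24
  (W=0, Y=3, Z=2, X=2) weight 1/36
  (W=0, Y=3, Z=3, X=2) weight 1/24
  (W=1, Y=2, Z=0, X=1) weight 1/120
  … 15 more
Group by X:
  weight(X=1) = 1/12
  weight(X=2) = 5/12
Total weight = 1/12 + 5/12 = 1/2
P(X=1 | obs) = 1/12 / 1/2 = 1/6
P(X=2 | obs) = 5/12 / 1/2 = 5/6
argmax = 2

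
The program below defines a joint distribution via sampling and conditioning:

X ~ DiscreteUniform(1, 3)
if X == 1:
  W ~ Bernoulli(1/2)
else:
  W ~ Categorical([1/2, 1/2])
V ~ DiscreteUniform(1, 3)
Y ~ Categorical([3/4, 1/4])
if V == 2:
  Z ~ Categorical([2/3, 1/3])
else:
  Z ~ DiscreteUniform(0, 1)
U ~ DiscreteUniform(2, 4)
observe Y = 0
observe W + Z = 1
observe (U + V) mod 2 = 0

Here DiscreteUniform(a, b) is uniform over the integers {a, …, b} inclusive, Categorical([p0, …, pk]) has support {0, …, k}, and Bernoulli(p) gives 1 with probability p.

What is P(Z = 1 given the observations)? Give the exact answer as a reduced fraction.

Enumerate traces; 24 have nonzero weight after conditioning:
  (X=1, W=0, V=1, Y=0, Z=1, U=3) weight 1/144
  (X=1, W=0, V=2, Y=0, Z=1, U=2) weight 1/216
  (X=1, W=0, V=2, Y=0, Z=1, U=4) weight 1/216
  (X=1, W=0, V=3, Y=0, Z=1, U=3) weight 1/144
  (X=1, W=1, V=1, Y=0, Z=0, U=3) weight 1/144
  (X=1, W=1, V=2, Y=0, Z=0, U=2) weight 1/108
  (X=1, W=1, V=2, Y=0, Z=0, U=4) weight 1/108
  (X=1, W=1, V=3, Y=0, Z=0, U=3) weight 1/144
  … 16 more
Group by Z:
  weight(Z=0) = 7/72
  weight(Z=1) = 5/72
Total weight = 7/72 + 5/72 = 1/6
P(Z=0 | obs) = 7/72 / 1/6 = 7/12
P(Z=1 | obs) = 5/72 / 1/6 = 5/12

P(Z = 1 | obs) = 5/12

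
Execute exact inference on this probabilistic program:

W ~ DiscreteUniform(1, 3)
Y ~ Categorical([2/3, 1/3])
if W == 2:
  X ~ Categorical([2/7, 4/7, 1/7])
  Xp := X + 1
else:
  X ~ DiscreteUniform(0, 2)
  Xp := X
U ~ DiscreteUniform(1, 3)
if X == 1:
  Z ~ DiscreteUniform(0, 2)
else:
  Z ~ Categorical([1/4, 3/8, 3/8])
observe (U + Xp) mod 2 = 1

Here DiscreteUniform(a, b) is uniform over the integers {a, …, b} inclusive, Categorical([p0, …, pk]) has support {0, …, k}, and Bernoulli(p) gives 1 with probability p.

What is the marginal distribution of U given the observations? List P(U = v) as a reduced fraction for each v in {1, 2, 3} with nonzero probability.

P(U=1) = 40/103, P(U=2) = 23/103, P(U=3) = 40/103

Enumerate traces; 84 have nonzero weight after conditioning:
  (W=1, Y=0, X=0, U=1, Z=0) weight 1/162
  (W=1, Y=0, X=0, U=1, Z=1) weight 1/108
  (W=1, Y=0, X=0, U=1, Z=2) weight 1/108
  (W=1, Y=0, X=0, U=3, Z=0) weight 1/162
  (W=1, Y=0, X=0, U=3, Z=1) weight 1/108
  (W=1, Y=0, X=0, U=3, Z=2) weight 1/108
  (W=1, Y=0, X=1, U=2, Z=0) weight 2/243
  (W=1, Y=0, X=1, U=2, Z=1) weight 2/243
  … 76 more
Group by U:
  weight(U=1) = 40/189
  weight(U=2) = 23/189
  weight(U=3) = 40/189
Total weight = 40/189 + 23/189 + 40/189 = 103/189
P(U=1 | obs) = 40/189 / 103/189 = 40/103
P(U=2 | obs) = 23/189 / 103/189 = 23/103
P(U=3 | obs) = 40/189 / 103/189 = 40/103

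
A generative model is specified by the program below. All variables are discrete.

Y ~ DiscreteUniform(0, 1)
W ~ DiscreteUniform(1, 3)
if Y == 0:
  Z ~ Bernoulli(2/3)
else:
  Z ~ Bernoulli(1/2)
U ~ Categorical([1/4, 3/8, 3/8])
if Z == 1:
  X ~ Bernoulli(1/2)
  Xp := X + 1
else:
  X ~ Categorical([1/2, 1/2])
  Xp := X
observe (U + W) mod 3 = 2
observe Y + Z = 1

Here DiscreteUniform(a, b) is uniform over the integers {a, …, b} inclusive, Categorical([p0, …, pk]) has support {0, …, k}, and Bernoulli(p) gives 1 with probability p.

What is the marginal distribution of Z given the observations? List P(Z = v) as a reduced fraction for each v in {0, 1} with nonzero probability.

Enumerate traces; 12 have nonzero weight after conditioning:
  (Y=0, W=1, Z=1, U=1, X=0) weight 1/48
  (Y=0, W=1, Z=1, U=1, X=1) weight 1/48
  (Y=0, W=2, Z=1, U=0, X=0) weight 1/72
  (Y=0, W=2, Z=1, U=0, X=1) weight 1/72
  (Y=0, W=3, Z=1, U=2, X=0) weight 1/48
  (Y=0, W=3, Z=1, U=2, X=1) weight 1/48
  (Y=1, W=1, Z=0, U=1, X=0) weight 1/64
  (Y=1, W=1, Z=0, U=1, X=1) weight 1/64
  … 4 more
Group by Z:
  weight(Z=0) = 1/12
  weight(Z=1) = 1/9
Total weight = 1/12 + 1/9 = 7/36
P(Z=0 | obs) = 1/12 / 7/36 = 3/7
P(Z=1 | obs) = 1/9 / 7/36 = 4/7

P(Z=0) = 3/7, P(Z=1) = 4/7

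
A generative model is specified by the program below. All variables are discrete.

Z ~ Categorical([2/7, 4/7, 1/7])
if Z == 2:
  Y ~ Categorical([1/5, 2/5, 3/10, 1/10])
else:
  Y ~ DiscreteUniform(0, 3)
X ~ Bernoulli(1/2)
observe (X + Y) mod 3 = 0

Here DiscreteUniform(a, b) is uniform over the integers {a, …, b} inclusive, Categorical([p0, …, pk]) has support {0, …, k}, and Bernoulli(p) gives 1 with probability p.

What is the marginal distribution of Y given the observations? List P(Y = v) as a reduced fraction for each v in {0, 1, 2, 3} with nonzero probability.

Enumerate traces; 9 have nonzero weight after conditioning:
  (Z=0, Y=0, X=0) weight 1/28
  (Z=0, Y=2, X=1) weight 1/28
  (Z=0, Y=3, X=0) weight 1/28
  (Z=1, Y=0, X=0) weight 1/14
  (Z=1, Y=2, X=1) weight 1/14
  (Z=1, Y=3, X=0) weight 1/14
  (Z=2, Y=0, X=0) weight 1/70
  (Z=2, Y=2, X=1) weight 3/140
  … 1 more
Group by Y:
  weight(Y=0) = 17/140
  weight(Y=2) = 9/70
  weight(Y=3) = 4/35
Total weight = 17/140 + 9/70 + 4/35 = 51/140
P(Y=0 | obs) = 17/140 / 51/140 = 1/3
P(Y=2 | obs) = 9/70 / 51/140 = 6/17
P(Y=3 | obs) = 4/35 / 51/140 = 16/51

P(Y=0) = 1/3, P(Y=2) = 6/17, P(Y=3) = 16/51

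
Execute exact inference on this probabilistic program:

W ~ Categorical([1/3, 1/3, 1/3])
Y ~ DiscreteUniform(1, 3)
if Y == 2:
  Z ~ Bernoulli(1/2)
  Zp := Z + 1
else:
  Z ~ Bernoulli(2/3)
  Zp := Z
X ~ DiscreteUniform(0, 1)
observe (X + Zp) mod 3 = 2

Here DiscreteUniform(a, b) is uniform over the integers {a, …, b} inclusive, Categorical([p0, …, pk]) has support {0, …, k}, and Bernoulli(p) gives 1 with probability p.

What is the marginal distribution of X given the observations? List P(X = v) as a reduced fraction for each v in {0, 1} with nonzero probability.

P(X=0) = 3/14, P(X=1) = 11/14

Enumerate traces; 12 have nonzero weight after conditioning:
  (W=0, Y=1, Z=1, X=1) weight 1/27
  (W=0, Y=2, Z=0, X=1) weight 1/36
  (W=0, Y=2, Z=1, X=0) weight 1/36
  (W=0, Y=3, Z=1, X=1) weight 1/27
  (W=1, Y=1, Z=1, X=1) weight 1/27
  (W=1, Y=2, Z=0, X=1) weight 1/36
  (W=1, Y=2, Z=1, X=0) weight 1/36
  (W=1, Y=3, Z=1, X=1) weight 1/27
  … 4 more
Group by X:
  weight(X=0) = 1/12
  weight(X=1) = 11/36
Total weight = 1/12 + 11/36 = 7/18
P(X=0 | obs) = 1/12 / 7/18 = 3/14
P(X=1 | obs) = 11/36 / 7/18 = 11/14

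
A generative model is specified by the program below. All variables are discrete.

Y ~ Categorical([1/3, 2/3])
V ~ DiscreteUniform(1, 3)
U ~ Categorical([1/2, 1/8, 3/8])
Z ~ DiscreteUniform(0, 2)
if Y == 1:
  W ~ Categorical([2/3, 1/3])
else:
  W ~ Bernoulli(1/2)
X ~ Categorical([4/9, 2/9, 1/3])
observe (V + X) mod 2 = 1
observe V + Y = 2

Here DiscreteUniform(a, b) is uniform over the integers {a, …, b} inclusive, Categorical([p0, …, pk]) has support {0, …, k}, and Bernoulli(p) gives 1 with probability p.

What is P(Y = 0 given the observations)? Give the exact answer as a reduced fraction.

P(Y = 0 | obs) = 1/8

Enumerate traces; 54 have nonzero weight after conditioning:
  (Y=0, V=2, U=0, Z=0, W=0, X=1) weight 1/486
  (Y=0, V=2, U=0, Z=0, W=1, X=1) weight 1/486
  (Y=0, V=2, U=0, Z=1, W=0, X=1) weight 1/486
  (Y=0, V=2, U=0, Z=1, W=1, X=1) weight 1/486
  (Y=0, V=2, U=0, Z=2, W=0, X=1) weight 1/486
  (Y=0, V=2, U=0, Z=2, W=1, X=1) weight 1/486
  (Y=0, V=2, U=1, Z=0, W=0, X=1) weight 1/1944
  (Y=0, V=2, U=1, Z=0, W=1, X=1) weight 1/1944
  (Y=1, V=1, U=0, Z=0, W=0, X=0) weight 8/729
  … 45 more
Group by Y:
  weight(Y=0) = 2/81
  weight(Y=1) = 14/81
Total weight = 2/81 + 14/81 = 16/81
P(Y=0 | obs) = 2/81 / 16/81 = 1/8
P(Y=1 | obs) = 14/81 / 16/81 = 7/8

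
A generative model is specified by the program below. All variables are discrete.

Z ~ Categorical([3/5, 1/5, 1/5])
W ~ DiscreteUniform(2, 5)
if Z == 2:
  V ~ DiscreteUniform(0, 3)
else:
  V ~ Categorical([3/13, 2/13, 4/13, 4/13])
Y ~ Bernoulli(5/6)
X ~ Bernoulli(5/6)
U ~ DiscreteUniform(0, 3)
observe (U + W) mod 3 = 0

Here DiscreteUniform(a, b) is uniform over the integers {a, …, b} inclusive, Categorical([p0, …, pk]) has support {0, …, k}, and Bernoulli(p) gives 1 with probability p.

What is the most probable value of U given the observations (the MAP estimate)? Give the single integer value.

Enumerate traces; 240 have nonzero weight after conditioning:
  (Z=0, W=2, V=0, Y=0, X=0, U=1) weight 1/4160
  (Z=0, W=2, V=0, Y=0, X=1, U=1) weight 1/832
  (Z=0, W=2, V=0, Y=1, X=0, U=1) weight 1/832
  (Z=0, W=2, V=0, Y=1, X=1, U=1) weight 5/832
  (Z=0, W=2, V=1, Y=0, X=0, U=1) weight 1/6240
  (Z=0, W=2, V=1, Y=0, X=1, U=1) weight 1/1248
  (Z=0, W=2, V=1, Y=1, X=0, U=1) weight 1/1248
  (Z=0, W=2, V=1, Y=1, X=1, U=1) weight 5/1248
  (Z=0, W=3, V=0, Y=0, X=0, U=0) weight 1/4160
  (Z=0, W=3, V=0, Y=0, X=0, U=3) weight 1/4160
  … 230 more
Group by U:
  weight(U=0) = 1/16
  weight(U=1) = 1/8
  weight(U=2) = 1/16
  weight(U=3) = 1/16
Total weight = 1/16 + 1/8 + 1/16 + 1/16 = 5/16
P(U=0 | obs) = 1/16 / 5/16 = 1/5
P(U=1 | obs) = 1/8 / 5/16 = 2/5
P(U=2 | obs) = 1/16 / 5/16 = 1/5
P(U=3 | obs) = 1/16 / 5/16 = 1/5
argmax = 1

argmax_v P(U = v | obs) = 1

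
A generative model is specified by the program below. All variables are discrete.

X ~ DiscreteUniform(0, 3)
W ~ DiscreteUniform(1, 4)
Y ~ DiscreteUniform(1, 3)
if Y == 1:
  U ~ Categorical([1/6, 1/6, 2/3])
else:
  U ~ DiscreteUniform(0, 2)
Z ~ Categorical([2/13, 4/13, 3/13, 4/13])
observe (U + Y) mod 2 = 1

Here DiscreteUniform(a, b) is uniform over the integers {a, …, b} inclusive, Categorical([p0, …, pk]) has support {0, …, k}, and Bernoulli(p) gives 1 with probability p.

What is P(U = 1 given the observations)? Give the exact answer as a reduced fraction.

P(U = 1 | obs) = 2/11

Enumerate traces; 320 have nonzero weight after conditioning:
  (X=0, W=1, Y=1, U=0, Z=0) weight 1/1872
  (X=0, W=1, Y=1, U=0, Z=1) weight 1/936
  (X=0, W=1, Y=1, U=0, Z=2) weight 1/1248
  (X=0, W=1, Y=1, U=0, Z=3) weight 1/936
  (X=0, W=1, Y=1, U=2, Z=0) weight 1/468
  (X=0, W=1, Y=1, U=2, Z=1) weight 1/234
  (X=0, W=1, Y=1, U=2, Z=2) weight 1/312
  (X=0, W=1, Y=1, U=2, Z=3) weight 1/234
  (X=0, W=1, Y=2, U=1, Z=0) weight 1/936
  … 311 more
Group by U:
  weight(U=0) = 1/6
  weight(U=1) = 1/9
  weight(U=2) = 1/3
Total weight = 1/6 + 1/9 + 1/3 = 11/18
P(U=0 | obs) = 1/6 / 11/18 = 3/11
P(U=1 | obs) = 1/9 / 11/18 = 2/11
P(U=2 | obs) = 1/3 / 11/18 = 6/11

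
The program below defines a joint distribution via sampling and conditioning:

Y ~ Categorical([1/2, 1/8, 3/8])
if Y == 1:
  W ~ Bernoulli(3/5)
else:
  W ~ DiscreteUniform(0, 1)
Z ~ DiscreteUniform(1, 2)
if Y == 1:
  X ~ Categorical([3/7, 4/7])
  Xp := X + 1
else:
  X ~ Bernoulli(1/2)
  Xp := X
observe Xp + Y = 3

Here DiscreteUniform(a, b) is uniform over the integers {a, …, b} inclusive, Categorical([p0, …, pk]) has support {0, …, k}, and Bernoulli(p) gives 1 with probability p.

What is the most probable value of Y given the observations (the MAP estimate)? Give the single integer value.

argmax_v P(Y = v | obs) = 2

Enumerate traces; 8 have nonzero weight after conditioning:
  (Y=1, W=0, Z=1, X=1) weight 1/70
  (Y=1, W=0, Z=2, X=1) weight 1/70
  (Y=1, W=1, Z=1, X=1) weight 3/140
  (Y=1, W=1, Z=2, X=1) weight 3/140
  (Y=2, W=0, Z=1, X=1) weight 3/64
  (Y=2, W=0, Z=2, X=1) weight 3/64
  (Y=2, W=1, Z=1, X=1) weight 3/64
  (Y=2, W=1, Z=2, X=1) weight 3/64
Group by Y:
  weight(Y=1) = 1/14
  weight(Y=2) = 3/16
Total weight = 1/14 + 3/16 = 29/112
P(Y=1 | obs) = 1/14 / 29/112 = 8/29
P(Y=2 | obs) = 3/16 / 29/112 = 21/29
argmax = 2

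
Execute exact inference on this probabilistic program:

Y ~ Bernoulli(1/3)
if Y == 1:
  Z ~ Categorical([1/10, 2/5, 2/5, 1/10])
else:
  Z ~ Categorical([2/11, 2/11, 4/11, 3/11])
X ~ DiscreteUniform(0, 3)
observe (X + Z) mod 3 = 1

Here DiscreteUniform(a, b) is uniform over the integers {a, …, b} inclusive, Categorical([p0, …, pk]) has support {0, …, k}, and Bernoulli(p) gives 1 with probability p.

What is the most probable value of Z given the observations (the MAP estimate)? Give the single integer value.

argmax_v P(Z = v | obs) = 1

Enumerate traces; 10 have nonzero weight after conditioning:
  (Y=0, Z=0, X=1) weight 1/33
  (Y=0, Z=1, X=0) weight 1/33
  (Y=0, Z=1, X=3) weight 1/33
  (Y=0, Z=2, X=2) weight 2/33
  (Y=0, Z=3, X=1) weight 1/22
  (Y=1, Z=0, X=1) weight 1/120
  (Y=1, Z=1, X=0) weight 1/30
  (Y=1, Z=1, X=3) weight 1/30
  … 2 more
Group by Z:
  weight(Z=0) = 17/440
  weight(Z=1) = 7/55
  weight(Z=2) = 31/330
  weight(Z=3) = 71/1320
Total weight = 17/440 + 7/55 + 31/330 + 71/1320 = 69/220
P(Z=0 | obs) = 17/440 / 69/220 = 17/138
P(Z=1 | obs) = 7/55 / 69/220 = 28/69
P(Z=2 | obs) = 31/330 / 69/220 = 62/207
P(Z=3 | obs) = 71/1320 / 69/220 = 71/414
argmax = 1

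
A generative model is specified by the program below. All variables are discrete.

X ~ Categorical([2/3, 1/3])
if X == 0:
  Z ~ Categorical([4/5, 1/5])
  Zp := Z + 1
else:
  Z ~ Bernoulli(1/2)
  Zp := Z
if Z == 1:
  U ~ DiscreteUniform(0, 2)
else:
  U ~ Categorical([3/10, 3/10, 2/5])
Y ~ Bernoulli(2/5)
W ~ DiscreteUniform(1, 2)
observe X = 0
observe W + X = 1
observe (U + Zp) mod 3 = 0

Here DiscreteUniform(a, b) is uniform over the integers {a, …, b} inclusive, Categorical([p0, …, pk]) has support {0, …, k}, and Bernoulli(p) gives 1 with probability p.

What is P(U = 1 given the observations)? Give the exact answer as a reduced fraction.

P(U = 1 | obs) = 5/29

Enumerate traces; 4 have nonzero weight after conditioning:
  (X=0, Z=0, U=2, Y=0, W=1) weight 8/125
  (X=0, Z=0, U=2, Y=1, W=1) weight 16/375
  (X=0, Z=1, U=1, Y=0, W=1) weight 1/75
  (X=0, Z=1, U=1, Y=1, W=1) weight 2/225
Group by U:
  weight(U=1) = 1/45
  weight(U=2) = 8/75
Total weight = 1/45 + 8/75 = 29/225
P(U=1 | obs) = 1/45 / 29/225 = 5/29
P(U=2 | obs) = 8/75 / 29/225 = 24/29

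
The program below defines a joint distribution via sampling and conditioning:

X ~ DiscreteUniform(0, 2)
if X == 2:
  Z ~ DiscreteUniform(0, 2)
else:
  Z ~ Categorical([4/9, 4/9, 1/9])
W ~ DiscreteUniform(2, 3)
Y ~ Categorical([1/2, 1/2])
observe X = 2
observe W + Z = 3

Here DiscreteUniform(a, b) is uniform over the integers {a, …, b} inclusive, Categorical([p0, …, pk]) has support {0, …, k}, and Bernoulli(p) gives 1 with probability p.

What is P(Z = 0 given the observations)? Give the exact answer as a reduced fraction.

P(Z = 0 | obs) = 1/2

Enumerate traces; 4 have nonzero weight after conditioning:
  (X=2, Z=0, W=3, Y=0) weight 1/36
  (X=2, Z=0, W=3, Y=1) weight 1/36
  (X=2, Z=1, W=2, Y=0) weight 1/36
  (X=2, Z=1, W=2, Y=1) weight 1/36
Group by Z:
  weight(Z=0) = 1/18
  weight(Z=1) = 1/18
Total weight = 1/18 + 1/18 = 1/9
P(Z=0 | obs) = 1/18 / 1/9 = 1/2
P(Z=1 | obs) = 1/18 / 1/9 = 1/2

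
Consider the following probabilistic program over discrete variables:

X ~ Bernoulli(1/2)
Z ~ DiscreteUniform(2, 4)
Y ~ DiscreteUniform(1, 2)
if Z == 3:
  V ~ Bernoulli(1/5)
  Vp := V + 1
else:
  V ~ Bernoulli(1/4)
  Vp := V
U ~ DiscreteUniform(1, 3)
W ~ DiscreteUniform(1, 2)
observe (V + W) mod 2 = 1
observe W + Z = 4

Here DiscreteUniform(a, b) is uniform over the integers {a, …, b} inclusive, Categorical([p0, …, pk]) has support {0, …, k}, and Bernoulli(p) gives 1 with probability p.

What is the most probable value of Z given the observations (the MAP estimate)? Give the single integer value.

Enumerate traces; 24 have nonzero weight after conditioning:
  (X=0, Z=2, Y=1, V=1, U=1, W=2) weight 1/288
  (X=0, Z=2, Y=1, V=1, U=2, W=2) weight 1/288
  (X=0, Z=2, Y=1, V=1, U=3, W=2) weight 1/288
  (X=0, Z=2, Y=2, V=1, U=1, W=2) weight 1/288
  (X=0, Z=2, Y=2, V=1, U=2, W=2) weight 1/288
  (X=0, Z=2, Y=2, V=1, U=3, W=2) weight 1/288
  (X=0, Z=3, Y=1, V=0, U=1, W=1) weight 1/90
  (X=0, Z=3, Y=1, V=0, U=2, W=1) weight 1/90
  … 16 more
Group by Z:
  weight(Z=2) = 1/24
  weight(Z=3) = 2/15
Total weight = 1/24 + 2/15 = 7/40
P(Z=2 | obs) = 1/24 / 7/40 = 5/21
P(Z=3 | obs) = 2/15 / 7/40 = 16/21
argmax = 3

argmax_v P(Z = v | obs) = 3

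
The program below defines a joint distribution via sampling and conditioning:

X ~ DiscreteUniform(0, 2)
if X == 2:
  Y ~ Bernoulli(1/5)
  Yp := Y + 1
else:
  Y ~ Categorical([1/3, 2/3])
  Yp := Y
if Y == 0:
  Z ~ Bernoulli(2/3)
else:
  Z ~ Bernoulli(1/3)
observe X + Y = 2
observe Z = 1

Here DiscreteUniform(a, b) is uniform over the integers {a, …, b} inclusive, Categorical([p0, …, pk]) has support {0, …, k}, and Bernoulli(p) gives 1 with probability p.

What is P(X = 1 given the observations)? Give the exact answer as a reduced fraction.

Enumerate traces; 2 have nonzero weight after conditioning:
  (X=1, Y=1, Z=1) weight 2/27
  (X=2, Y=0, Z=1) weight 8/45
Group by X:
  weight(X=1) = 2/27
  weight(X=2) = 8/45
Total weight = 2/27 + 8/45 = 34/135
P(X=1 | obs) = 2/27 / 34/135 = 5/17
P(X=2 | obs) = 8/45 / 34/135 = 12/17

P(X = 1 | obs) = 5/17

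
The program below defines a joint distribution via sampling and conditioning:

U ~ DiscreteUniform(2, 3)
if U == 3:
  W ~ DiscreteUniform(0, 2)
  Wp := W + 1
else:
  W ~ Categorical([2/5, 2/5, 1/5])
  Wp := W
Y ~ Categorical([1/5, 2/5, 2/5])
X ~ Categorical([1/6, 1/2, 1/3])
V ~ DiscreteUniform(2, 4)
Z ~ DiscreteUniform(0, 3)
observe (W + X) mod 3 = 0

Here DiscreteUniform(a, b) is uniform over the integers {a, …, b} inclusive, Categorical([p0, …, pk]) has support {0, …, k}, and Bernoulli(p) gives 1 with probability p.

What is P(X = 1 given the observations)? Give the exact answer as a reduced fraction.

P(X = 1 | obs) = 8/19

Enumerate traces; 216 have nonzero weight after conditioning:
  (U=2, W=0, Y=0, X=0, V=2, Z=0) weight 1/1800
  (U=2, W=0, Y=0, X=0, V=2, Z=1) weight 1/1800
  (U=2, W=0, Y=0, X=0, V=2, Z=2) weight 1/1800
  (U=2, W=0, Y=0, X=0, V=2, Z=3) weight 1/1800
  (U=2, W=0, Y=0, X=0, V=3, Z=0) weight 1/1800
  (U=2, W=0, Y=0, X=0, V=3, Z=1) weight 1/1800
  (U=2, W=0, Y=0, X=0, V=3, Z=2) weight 1/1800
  (U=2, W=0, Y=0, X=0, V=3, Z=3) weight 1/1800
  (U=2, W=1, Y=0, X=2, V=2, Z=0) weight 1/900
  (U=2, W=2, Y=0, X=1, V=2, Z=0) weight 1/1200
  … 206 more
Group by X:
  weight(X=0) = 11/180
  weight(X=1) = 2/15
  weight(X=2) = 11/90
Total weight = 11/180 + 2/15 + 11/90 = 19/60
P(X=0 | obs) = 11/180 / 19/60 = 11/57
P(X=1 | obs) = 2/15 / 19/60 = 8/19
P(X=2 | obs) = 11/90 / 19/60 = 22/57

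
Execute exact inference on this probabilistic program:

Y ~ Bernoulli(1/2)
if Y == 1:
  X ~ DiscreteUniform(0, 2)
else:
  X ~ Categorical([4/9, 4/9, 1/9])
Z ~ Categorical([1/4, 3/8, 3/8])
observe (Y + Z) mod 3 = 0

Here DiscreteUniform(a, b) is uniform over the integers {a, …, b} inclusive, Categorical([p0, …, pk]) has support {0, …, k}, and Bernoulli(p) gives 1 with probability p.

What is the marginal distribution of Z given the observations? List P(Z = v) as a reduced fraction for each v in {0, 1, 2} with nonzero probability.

Enumerate traces; 6 have nonzero weight after conditioning:
  (Y=0, X=0, Z=0) weight 1/18
  (Y=0, X=1, Z=0) weight 1/18
  (Y=0, X=2, Z=0) weight 1/72
  (Y=1, X=0, Z=2) weight 1/16
  (Y=1, X=1, Z=2) weight 1/16
  (Y=1, X=2, Z=2) weight 1/16
Group by Z:
  weight(Z=0) = 1/8
  weight(Z=2) = 3/16
Total weight = 1/8 + 3/16 = 5/16
P(Z=0 | obs) = 1/8 / 5/16 = 2/5
P(Z=2 | obs) = 3/16 / 5/16 = 3/5

P(Z=0) = 2/5, P(Z=2) = 3/5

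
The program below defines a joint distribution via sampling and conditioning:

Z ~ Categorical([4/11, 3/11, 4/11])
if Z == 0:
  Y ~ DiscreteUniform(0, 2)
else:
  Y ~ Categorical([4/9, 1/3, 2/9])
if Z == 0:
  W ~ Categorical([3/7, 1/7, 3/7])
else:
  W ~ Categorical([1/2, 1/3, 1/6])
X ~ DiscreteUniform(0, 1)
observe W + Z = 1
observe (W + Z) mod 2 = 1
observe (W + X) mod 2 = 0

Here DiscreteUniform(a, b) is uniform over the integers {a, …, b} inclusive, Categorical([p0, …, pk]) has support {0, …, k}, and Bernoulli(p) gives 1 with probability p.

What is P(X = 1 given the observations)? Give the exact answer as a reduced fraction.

P(X = 1 | obs) = 8/29

Enumerate traces; 6 have nonzero weight after conditioning:
  (Z=0, Y=0, W=1, X=1) weight 2/231
  (Z=0, Y=1, W=1, X=1) weight 2/231
  (Z=0, Y=2, W=1, X=1) weight 2/231
  (Z=1, Y=0, W=0, X=0) weight 1/33
  (Z=1, Y=1, W=0, X=0) weight 1/44
  (Z=1, Y=2, W=0, X=0) weight 1/66
Group by X:
  weight(X=0) = 3/44
  weight(X=1) = 2/77
Total weight = 3/44 + 2/77 = 29/308
P(X=0 | obs) = 3/44 / 29/308 = 21/29
P(X=1 | obs) = 2/77 / 29/308 = 8/29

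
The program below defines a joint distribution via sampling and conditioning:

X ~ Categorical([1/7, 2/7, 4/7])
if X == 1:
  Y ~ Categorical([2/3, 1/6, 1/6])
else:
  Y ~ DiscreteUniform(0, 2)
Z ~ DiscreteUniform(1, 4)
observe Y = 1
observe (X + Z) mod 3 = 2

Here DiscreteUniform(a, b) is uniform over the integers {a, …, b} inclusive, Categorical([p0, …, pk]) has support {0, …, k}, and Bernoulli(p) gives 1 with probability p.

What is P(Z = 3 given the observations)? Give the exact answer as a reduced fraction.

P(Z = 3 | obs) = 4/7

Enumerate traces; 4 have nonzero weight after conditioning:
  (X=0, Y=1, Z=2) weight 1/84
  (X=1, Y=1, Z=1) weight 1/84
  (X=1, Y=1, Z=4) weight 1/84
  (X=2, Y=1, Z=3) weight 1/21
Group by Z:
  weight(Z=1) = 1/84
  weight(Z=2) = 1/84
  weight(Z=3) = 1/21
  weight(Z=4) = 1/84
Total weight = 1/84 + 1/84 + 1/21 + 1/84 = 1/12
P(Z=1 | obs) = 1/84 / 1/12 = 1/7
P(Z=2 | obs) = 1/84 / 1/12 = 1/7
P(Z=3 | obs) = 1/21 / 1/12 = 4/7
P(Z=4 | obs) = 1/84 / 1/12 = 1/7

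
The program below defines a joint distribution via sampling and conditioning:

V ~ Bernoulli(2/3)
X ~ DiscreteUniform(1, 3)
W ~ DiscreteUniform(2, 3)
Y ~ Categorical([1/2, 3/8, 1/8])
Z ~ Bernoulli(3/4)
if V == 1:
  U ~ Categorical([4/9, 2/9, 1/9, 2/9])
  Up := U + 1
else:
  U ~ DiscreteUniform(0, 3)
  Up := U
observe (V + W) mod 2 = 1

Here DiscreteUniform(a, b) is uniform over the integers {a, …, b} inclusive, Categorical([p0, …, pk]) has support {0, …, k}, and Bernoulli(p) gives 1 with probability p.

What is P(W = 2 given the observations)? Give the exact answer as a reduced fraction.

P(W = 2 | obs) = 2/3

Enumerate traces; 144 have nonzero weight after conditioning:
  (V=0, X=1, W=3, Y=0, Z=0, U=0) weight 1/576
  (V=0, X=1, W=3, Y=0, Z=0, U=1) weight 1/576
  (V=0, X=1, W=3, Y=0, Z=0, U=2) weight 1/576
  (V=0, X=1, W=3, Y=0, Z=0, U=3) weight 1/576
  (V=0, X=1, W=3, Y=0, Z=1, U=0) weight 1/192
  (V=0, X=1, W=3, Y=0, Z=1, U=1) weight 1/192
  (V=0, X=1, W=3, Y=0, Z=1, U=2) weight 1/192
  (V=0, X=1, W=3, Y=0, Z=1, U=3) weight 1/192
  (V=1, X=1, W=2, Y=0, Z=0, U=0) weight 1/162
  … 135 more
Group by W:
  weight(W=2) = 1/3
  weight(W=3) = 1/6
Total weight = 1/3 + 1/6 = 1/2
P(W=2 | obs) = 1/3 / 1/2 = 2/3
P(W=3 | obs) = 1/6 / 1/2 = 1/3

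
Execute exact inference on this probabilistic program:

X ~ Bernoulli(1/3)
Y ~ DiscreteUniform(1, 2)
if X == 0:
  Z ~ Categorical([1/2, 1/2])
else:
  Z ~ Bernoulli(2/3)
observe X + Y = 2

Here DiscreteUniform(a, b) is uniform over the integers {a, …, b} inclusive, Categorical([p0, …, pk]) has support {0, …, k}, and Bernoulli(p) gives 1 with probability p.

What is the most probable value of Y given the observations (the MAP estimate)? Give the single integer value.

Enumerate traces; 4 have nonzero weight after conditioning:
  (X=0, Y=2, Z=0) weight 1/6
  (X=0, Y=2, Z=1) weight 1/6
  (X=1, Y=1, Z=0) weight 1/18
  (X=1, Y=1, Z=1) weight 1/9
Group by Y:
  weight(Y=1) = 1/6
  weight(Y=2) = 1/3
Total weight = 1/6 + 1/3 = 1/2
P(Y=1 | obs) = 1/6 / 1/2 = 1/3
P(Y=2 | obs) = 1/3 / 1/2 = 2/3
argmax = 2

argmax_v P(Y = v | obs) = 2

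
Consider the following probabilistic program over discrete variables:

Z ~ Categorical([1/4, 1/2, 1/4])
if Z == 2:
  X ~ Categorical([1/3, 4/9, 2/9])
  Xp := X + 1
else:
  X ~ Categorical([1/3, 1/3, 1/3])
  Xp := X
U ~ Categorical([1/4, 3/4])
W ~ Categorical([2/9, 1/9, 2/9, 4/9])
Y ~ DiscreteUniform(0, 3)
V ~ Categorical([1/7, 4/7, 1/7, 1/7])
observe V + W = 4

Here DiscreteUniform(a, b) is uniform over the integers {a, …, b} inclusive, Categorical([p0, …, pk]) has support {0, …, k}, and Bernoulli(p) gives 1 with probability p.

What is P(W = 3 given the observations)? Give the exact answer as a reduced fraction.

Enumerate traces; 216 have nonzero weight after conditioning:
  (Z=0, X=0, U=0, W=1, Y=0, V=3) weight 1/12096
  (Z=0, X=0, U=0, W=1, Y=1, V=3) weight 1/12096
  (Z=0, X=0, U=0, W=1, Y=2, V=3) weight 1/12096
  (Z=0, X=0, U=0, W=1, Y=3, V=3) weight 1/12096
  (Z=0, X=0, U=0, W=2, Y=0, V=2) weight 1/6048
  (Z=0, X=0, U=0, W=2, Y=1, V=2) weight 1/6048
  (Z=0, X=0, U=0, W=2, Y=2, V=2) weight 1/6048
  (Z=0, X=0, U=0, W=2, Y=3, V=2) weight 1/6048
  (Z=0, X=0, U=0, W=3, Y=0, V=1) weight 1/756
  … 207 more
Group by W:
  weight(W=1) = 1/63
  weight(W=2) = 2/63
  weight(W=3) = 16/63
Total weight = 1/63 + 2/63 + 16/63 = 19/63
P(W=1 | obs) = 1/63 / 19/63 = 1/19
P(W=2 | obs) = 2/63 / 19/63 = 2/19
P(W=3 | obs) = 16/63 / 19/63 = 16/19

P(W = 3 | obs) = 16/19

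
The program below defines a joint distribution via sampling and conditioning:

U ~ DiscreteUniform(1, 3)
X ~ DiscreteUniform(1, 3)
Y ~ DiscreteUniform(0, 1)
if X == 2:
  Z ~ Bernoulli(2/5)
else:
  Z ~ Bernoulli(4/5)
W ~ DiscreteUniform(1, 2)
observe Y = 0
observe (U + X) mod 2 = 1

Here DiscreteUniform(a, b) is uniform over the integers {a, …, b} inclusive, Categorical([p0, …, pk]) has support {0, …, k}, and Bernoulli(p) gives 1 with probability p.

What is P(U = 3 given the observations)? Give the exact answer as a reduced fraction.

Enumerate traces; 16 have nonzero weight after conditioning:
  (U=1, X=2, Y=0, Z=0, W=1) weight 1/60
  (U=1, X=2, Y=0, Z=0, W=2) weight 1/60
  (U=1, X=2, Y=0, Z=1, W=1) weight 1/90
  (U=1, X=2, Y=0, Z=1, W=2) weight 1/90
  (U=2, X=1, Y=0, Z=0, W=1) weight 1/180
  (U=2, X=1, Y=0, Z=0, W=2) weight 1/180
  (U=2, X=1, Y=0, Z=1, W=1) weight 1/45
  (U=2, X=1, Y=0, Z=1, W=2) weight 1/45
  (U=3, X=2, Y=0, Z=0, W=1) weight 1/60
  … 7 more
Group by U:
  weight(U=1) = 1/18
  weight(U=2) = 1/9
  weight(U=3) = 1/18
Total weight = 1/18 + 1/9 + 1/18 = 2/9
P(U=1 | obs) = 1/18 / 2/9 = 1/4
P(U=2 | obs) = 1/9 / 2/9 = 1/2
P(U=3 | obs) = 1/18 / 2/9 = 1/4

P(U = 3 | obs) = 1/4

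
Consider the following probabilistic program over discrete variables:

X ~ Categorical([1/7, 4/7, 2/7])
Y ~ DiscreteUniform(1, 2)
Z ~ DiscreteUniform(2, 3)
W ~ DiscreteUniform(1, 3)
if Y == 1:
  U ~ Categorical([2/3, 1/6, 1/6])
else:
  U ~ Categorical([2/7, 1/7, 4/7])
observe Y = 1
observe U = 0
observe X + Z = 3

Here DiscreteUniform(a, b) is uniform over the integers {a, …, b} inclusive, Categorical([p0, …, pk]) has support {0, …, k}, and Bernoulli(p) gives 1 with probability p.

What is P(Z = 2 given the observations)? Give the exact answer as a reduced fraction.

P(Z = 2 | obs) = 4/5

Enumerate traces; 6 have nonzero weight after conditioning:
  (X=0, Y=1, Z=3, W=1, U=0) weight 1/126
  (X=0, Y=1, Z=3, W=2, U=0) weight 1/126
  (X=0, Y=1, Z=3, W=3, U=0) weight 1/126
  (X=1, Y=1, Z=2, W=1, U=0) weight 2/63
  (X=1, Y=1, Z=2, W=2, U=0) weight 2/63
  (X=1, Y=1, Z=2, W=3, U=0) weight 2/63
Group by Z:
  weight(Z=2) = 2/21
  weight(Z=3) = 1/42
Total weight = 2/21 + 1/42 = 5/42
P(Z=2 | obs) = 2/21 / 5/42 = 4/5
P(Z=3 | obs) = 1/42 / 5/42 = 1/5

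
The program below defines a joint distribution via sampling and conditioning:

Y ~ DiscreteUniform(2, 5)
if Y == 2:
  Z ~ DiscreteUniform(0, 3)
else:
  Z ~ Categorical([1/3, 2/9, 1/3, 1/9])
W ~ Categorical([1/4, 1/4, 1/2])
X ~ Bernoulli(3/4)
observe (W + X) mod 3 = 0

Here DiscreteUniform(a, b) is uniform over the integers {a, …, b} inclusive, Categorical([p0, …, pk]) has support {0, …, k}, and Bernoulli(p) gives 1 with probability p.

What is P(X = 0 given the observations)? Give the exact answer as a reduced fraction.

Enumerate traces; 32 have nonzero weight after conditioning:
  (Y=2, Z=0, W=0, X=0) weight 1/256
  (Y=2, Z=0, W=2, X=1) weight 3/128
  (Y=2, Z=1, W=0, X=0) weight 1/256
  (Y=2, Z=1, W=2, X=1) weight 3/128
  (Y=2, Z=2, W=0, X=0) weight 1/256
  (Y=2, Z=2, W=2, X=1) weight 3/128
  (Y=2, Z=3, W=0, X=0) weight 1/256
  (Y=2, Z=3, W=2, X=1) weight 3/128
  … 24 more
Group by X:
  weight(X=0) = 1/16
  weight(X=1) = 3/8
Total weight = 1/16 + 3/8 = 7/16
P(X=0 | obs) = 1/16 / 7/16 = 1/7
P(X=1 | obs) = 3/8 / 7/16 = 6/7

P(X = 0 | obs) = 1/7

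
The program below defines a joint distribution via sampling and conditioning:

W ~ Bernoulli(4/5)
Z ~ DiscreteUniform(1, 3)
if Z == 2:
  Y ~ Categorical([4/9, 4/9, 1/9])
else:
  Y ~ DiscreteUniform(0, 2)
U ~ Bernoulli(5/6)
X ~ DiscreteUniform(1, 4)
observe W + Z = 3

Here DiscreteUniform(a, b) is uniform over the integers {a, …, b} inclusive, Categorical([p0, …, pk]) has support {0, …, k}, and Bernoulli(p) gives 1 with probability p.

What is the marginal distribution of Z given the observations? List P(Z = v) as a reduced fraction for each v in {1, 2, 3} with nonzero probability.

P(Z=2) = 4/5, P(Z=3) = 1/5

Enumerate traces; 48 have nonzero weight after conditioning:
  (W=0, Z=3, Y=0, U=0, X=1) weight 1/1080
  (W=0, Z=3, Y=0, U=0, X=2) weight 1/1080
  (W=0, Z=3, Y=0, U=0, X=3) weight 1/1080
  (W=0, Z=3, Y=0, U=0, X=4) weight 1/1080
  (W=0, Z=3, Y=0, U=1, X=1) weight 1/216
  (W=0, Z=3, Y=0, U=1, X=2) weight 1/216
  (W=0, Z=3, Y=0, U=1, X=3) weight 1/216
  (W=0, Z=3, Y=0, U=1, X=4) weight 1/216
  (W=1, Z=2, Y=0, U=0, X=1) weight 2/405
  … 39 more
Group by Z:
  weight(Z=2) = 4/15
  weight(Z=3) = 1/15
Total weight = 4/15 + 1/15 = 1/3
P(Z=2 | obs) = 4/15 / 1/3 = 4/5
P(Z=3 | obs) = 1/15 / 1/3 = 1/5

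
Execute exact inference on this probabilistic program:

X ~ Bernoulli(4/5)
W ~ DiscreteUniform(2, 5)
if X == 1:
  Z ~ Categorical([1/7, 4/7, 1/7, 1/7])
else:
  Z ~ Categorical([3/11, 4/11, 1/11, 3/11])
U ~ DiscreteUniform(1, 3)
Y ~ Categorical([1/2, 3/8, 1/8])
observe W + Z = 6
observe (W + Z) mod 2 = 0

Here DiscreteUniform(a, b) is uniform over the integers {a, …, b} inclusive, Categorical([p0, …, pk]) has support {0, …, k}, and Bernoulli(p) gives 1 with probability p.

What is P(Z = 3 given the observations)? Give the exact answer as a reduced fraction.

P(Z = 3 | obs) = 13/64

Enumerate traces; 54 have nonzero weight after conditioning:
  (X=0, W=3, Z=3, U=1, Y=0) weight 1/440
  (X=0, W=3, Z=3, U=1, Y=1) weight 3/1760
  (X=0, W=3, Z=3, U=1, Y=2) weight 1/1760
  (X=0, W=3, Z=3, U=2, Y=0) weight 1/440
  (X=0, W=3, Z=3, U=2, Y=1) weight 3/1760
  (X=0, W=3, Z=3, U=2, Y=2) weight 1/1760
  (X=0, W=3, Z=3, U=3, Y=0) weight 1/440
  (X=0, W=3, Z=3, U=3, Y=1) weight 3/1760
  (X=0, W=4, Z=2, U=1, Y=0) weight 1/1320
  (X=0, W=5, Z=1, U=1, Y=0) weight 1/330
  … 44 more
Group by Z:
  weight(Z=1) = 51/385
  weight(Z=2) = 51/1540
  weight(Z=3) = 13/308
Total weight = 51/385 + 51/1540 + 13/308 = 16/77
P(Z=1 | obs) = 51/385 / 16/77 = 51/80
P(Z=2 | obs) = 51/1540 / 16/77 = 51/320
P(Z=3 | obs) = 13/308 / 16/77 = 13/64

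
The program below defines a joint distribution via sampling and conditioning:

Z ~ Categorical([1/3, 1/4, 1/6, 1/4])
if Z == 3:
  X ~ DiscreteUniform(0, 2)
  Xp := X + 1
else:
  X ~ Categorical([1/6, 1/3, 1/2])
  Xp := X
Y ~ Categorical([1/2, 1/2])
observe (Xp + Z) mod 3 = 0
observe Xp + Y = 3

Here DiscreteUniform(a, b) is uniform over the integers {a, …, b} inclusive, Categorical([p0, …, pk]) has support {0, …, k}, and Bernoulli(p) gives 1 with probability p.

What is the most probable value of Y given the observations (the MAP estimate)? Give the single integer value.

argmax_v P(Y = v | obs) = 1

Enumerate traces; 2 have nonzero weight after conditioning:
  (Z=1, X=2, Y=1) weight 1/16
  (Z=3, X=2, Y=0) weight 1/24
Group by Y:
  weight(Y=0) = 1/24
  weight(Y=1) = 1/16
Total weight = 1/24 + 1/16 = 5/48
P(Y=0 | obs) = 1/24 / 5/48 = 2/5
P(Y=1 | obs) = 1/16 / 5/48 = 3/5
argmax = 1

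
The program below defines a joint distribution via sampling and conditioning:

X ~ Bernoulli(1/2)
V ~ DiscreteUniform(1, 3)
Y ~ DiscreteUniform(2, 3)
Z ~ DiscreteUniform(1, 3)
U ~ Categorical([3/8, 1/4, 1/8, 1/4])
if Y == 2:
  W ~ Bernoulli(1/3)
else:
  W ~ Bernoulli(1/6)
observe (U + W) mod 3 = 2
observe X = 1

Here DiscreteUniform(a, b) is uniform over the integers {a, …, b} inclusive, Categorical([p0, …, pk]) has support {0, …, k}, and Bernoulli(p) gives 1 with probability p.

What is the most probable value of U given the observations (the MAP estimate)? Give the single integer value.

Enumerate traces; 36 have nonzero weight after conditioning:
  (X=1, V=1, Y=2, Z=1, U=1, W=1) weight 1/432
  (X=1, V=1, Y=2, Z=1, U=2, W=0) weight 1/432
  (X=1, V=1, Y=2, Z=2, U=1, W=1) weight 1/432
  (X=1, V=1, Y=2, Z=2, U=2, W=0) weight 1/432
  (X=1, V=1, Y=2, Z=3, U=1, W=1) weight 1/432
  (X=1, V=1, Y=2, Z=3, U=2, W=0) weight 1/432
  (X=1, V=1, Y=3, Z=1, U=1, W=1) weight 1/864
  (X=1, V=1, Y=3, Z=1, U=2, W=0) weight 5/1728
  … 28 more
Group by U:
  weight(U=1) = 1/32
  weight(U=2) = 3/64
Total weight = 1/32 + 3/64 = 5/64
P(U=1 | obs) = 1/32 / 5/64 = 2/5
P(U=2 | obs) = 3/64 / 5/64 = 3/5
argmax = 2

argmax_v P(U = v | obs) = 2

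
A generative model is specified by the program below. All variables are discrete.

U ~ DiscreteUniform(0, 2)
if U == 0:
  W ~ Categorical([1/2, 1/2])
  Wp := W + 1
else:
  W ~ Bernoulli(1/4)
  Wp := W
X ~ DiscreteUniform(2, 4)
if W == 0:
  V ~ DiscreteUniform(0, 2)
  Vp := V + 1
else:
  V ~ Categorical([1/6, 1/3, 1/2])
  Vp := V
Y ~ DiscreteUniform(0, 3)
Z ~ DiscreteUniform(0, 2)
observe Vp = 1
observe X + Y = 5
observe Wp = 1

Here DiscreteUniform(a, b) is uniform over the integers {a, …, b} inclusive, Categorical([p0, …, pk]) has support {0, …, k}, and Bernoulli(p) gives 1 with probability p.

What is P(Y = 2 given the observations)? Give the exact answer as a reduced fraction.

P(Y = 2 | obs) = 1/3

Enumerate traces; 27 have nonzero weight after conditioning:
  (U=0, W=0, X=2, V=0, Y=3, Z=0) weight 1/648
  (U=0, W=0, X=2, V=0, Y=3, Z=1) weight 1/648
  (U=0, W=0, X=2, V=0, Y=3, Z=2) weight 1/648
  (U=0, W=0, X=3, V=0, Y=2, Z=0) weight 1/648
  (U=0, W=0, X=3, V=0, Y=2, Z=1) weight 1/648
  (U=0, W=0, X=3, V=0, Y=2, Z=2) weight 1/648
  (U=0, W=0, X=4, V=0, Y=1, Z=0) weight 1/648
  (U=0, W=0, X=4, V=0, Y=1, Z=1) weight 1/648
  … 19 more
Group by Y:
  weight(Y=1) = 1/108
  weight(Y=2) = 1/108
  weight(Y=3) = 1/108
Total weight = 1/108 + 1/108 + 1/108 = 1/36
P(Y=1 | obs) = 1/108 / 1/36 = 1/3
P(Y=2 | obs) = 1/108 / 1/36 = 1/3
P(Y=3 | obs) = 1/108 / 1/36 = 1/3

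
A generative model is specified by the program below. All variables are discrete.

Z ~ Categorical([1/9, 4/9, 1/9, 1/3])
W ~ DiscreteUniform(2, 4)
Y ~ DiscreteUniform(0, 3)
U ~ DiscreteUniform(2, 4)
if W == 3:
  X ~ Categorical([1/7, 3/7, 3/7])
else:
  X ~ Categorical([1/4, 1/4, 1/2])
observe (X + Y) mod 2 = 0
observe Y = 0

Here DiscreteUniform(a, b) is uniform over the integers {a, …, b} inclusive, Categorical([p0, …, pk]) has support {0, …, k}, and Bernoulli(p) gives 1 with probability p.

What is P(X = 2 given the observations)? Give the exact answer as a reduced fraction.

Enumerate traces; 72 have nonzero weight after conditioning:
  (Z=0, W=2, Y=0, U=2, X=0) weight 1/1296
  (Z=0, W=2, Y=0, U=2, X=2) weight 1/648
  (Z=0, W=2, Y=0, U=3, X=0) weight 1/1296
  (Z=0, W=2, Y=0, U=3, X=2) weight 1/648
  (Z=0, W=2, Y=0, U=4, X=0) weight 1/1296
  (Z=0, W=2, Y=0, U=4, X=2) weight 1/648
  (Z=0, W=3, Y=0, U=2, X=0) weight 1/2268
  (Z=0, W=3, Y=0, U=2, X=2) weight 1/756
  … 64 more
Group by X:
  weight(X=0) = 3/56
  weight(X=2) = 5/42
Total weight = 3/56 + 5/42 = 29/168
P(X=0 | obs) = 3/56 / 29/168 = 9/29
P(X=2 | obs) = 5/42 / 29/168 = 20/29

P(X = 2 | obs) = 20/29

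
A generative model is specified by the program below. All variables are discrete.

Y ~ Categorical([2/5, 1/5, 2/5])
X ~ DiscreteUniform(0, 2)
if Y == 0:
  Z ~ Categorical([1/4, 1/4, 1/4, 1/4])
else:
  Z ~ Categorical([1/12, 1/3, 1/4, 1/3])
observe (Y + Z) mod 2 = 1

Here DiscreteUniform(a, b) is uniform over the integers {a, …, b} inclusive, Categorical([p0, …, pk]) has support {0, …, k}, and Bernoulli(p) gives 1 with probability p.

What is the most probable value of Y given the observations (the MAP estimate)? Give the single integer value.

argmax_v P(Y = v | obs) = 2

Enumerate traces; 18 have nonzero weight after conditioning:
  (Y=0, X=0, Z=1) weight 1/30
  (Y=0, X=0, Z=3) weight 1/30
  (Y=0, X=1, Z=1) weight 1/30
  (Y=0, X=1, Z=3) weight 1/30
  (Y=0, X=2, Z=1) weight 1/30
  (Y=0, X=2, Z=3) weight 1/30
  (Y=1, X=0, Z=0) weight 1/180
  (Y=1, X=0, Z=2) weight 1/60
  (Y=2, X=0, Z=1) weight 2/45
  … 9 more
Group by Y:
  weight(Y=0) = 1/5
  weight(Y=1) = 1/15
  weight(Y=2) = 4/15
Total weight = 1/5 + 1/15 + 4/15 = 8/15
P(Y=0 | obs) = 1/5 / 8/15 = 3/8
P(Y=1 | obs) = 1/15 / 8/15 = 1/8
P(Y=2 | obs) = 4/15 / 8/15 = 1/2
argmax = 2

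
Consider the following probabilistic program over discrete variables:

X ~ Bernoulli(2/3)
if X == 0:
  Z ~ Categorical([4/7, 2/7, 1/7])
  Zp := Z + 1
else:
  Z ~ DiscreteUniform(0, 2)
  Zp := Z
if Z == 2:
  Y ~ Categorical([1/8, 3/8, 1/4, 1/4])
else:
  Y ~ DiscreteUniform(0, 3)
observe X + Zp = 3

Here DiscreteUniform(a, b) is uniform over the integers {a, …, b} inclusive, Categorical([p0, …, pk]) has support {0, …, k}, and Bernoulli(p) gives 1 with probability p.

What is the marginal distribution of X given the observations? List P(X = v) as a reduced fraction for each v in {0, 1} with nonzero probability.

P(X=0) = 3/17, P(X=1) = 14/17

Enumerate traces; 8 have nonzero weight after conditioning:
  (X=0, Z=2, Y=0) weight 1/168
  (X=0, Z=2, Y=1) weight 1/56
  (X=0, Z=2, Y=2) weight 1/84
  (X=0, Z=2, Y=3) weight 1/84
  (X=1, Z=2, Y=0) weight 1/36
  (X=1, Z=2, Y=1) weight 1/12
  (X=1, Z=2, Y=2) weight 1/18
  (X=1, Z=2, Y=3) weight 1/18
Group by X:
  weight(X=0) = 1/21
  weight(X=1) = 2/9
Total weight = 1/21 + 2/9 = 17/63
P(X=0 | obs) = 1/21 / 17/63 = 3/17
P(X=1 | obs) = 2/9 / 17/63 = 14/17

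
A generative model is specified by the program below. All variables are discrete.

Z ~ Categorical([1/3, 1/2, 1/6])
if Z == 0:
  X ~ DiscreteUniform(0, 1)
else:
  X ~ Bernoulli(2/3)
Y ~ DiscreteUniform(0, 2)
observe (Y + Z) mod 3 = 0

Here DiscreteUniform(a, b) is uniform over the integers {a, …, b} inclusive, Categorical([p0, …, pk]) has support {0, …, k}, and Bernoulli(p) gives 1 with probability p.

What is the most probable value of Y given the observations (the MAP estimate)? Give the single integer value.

Enumerate traces; 6 have nonzero weight after conditioning:
  (Z=0, X=0, Y=0) weight 1/18
  (Z=0, X=1, Y=0) weight 1/18
  (Z=1, X=0, Y=2) weight 1/18
  (Z=1, X=1, Y=2) weight 1/9
  (Z=2, X=0, Y=1) weight 1/54
  (Z=2, X=1, Y=1) weight 1/27
Group by Y:
  weight(Y=0) = 1/9
  weight(Y=1) = 1/18
  weight(Y=2) = 1/6
Total weight = 1/9 + 1/18 + 1/6 = 1/3
P(Y=0 | obs) = 1/9 / 1/3 = 1/3
P(Y=1 | obs) = 1/18 / 1/3 = 1/6
P(Y=2 | obs) = 1/6 / 1/3 = 1/2
argmax = 2

argmax_v P(Y = v | obs) = 2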